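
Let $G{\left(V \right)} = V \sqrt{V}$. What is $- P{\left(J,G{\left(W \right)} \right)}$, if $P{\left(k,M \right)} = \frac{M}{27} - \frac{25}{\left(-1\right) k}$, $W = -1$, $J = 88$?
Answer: $- \frac{25}{88} + \frac{i}{27} \approx -0.28409 + 0.037037 i$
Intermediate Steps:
$G{\left(V \right)} = V^{\frac{3}{2}}$
$P{\left(k,M \right)} = \frac{25}{k} + \frac{M}{27}$ ($P{\left(k,M \right)} = M \frac{1}{27} - 25 \left(- \frac{1}{k}\right) = \frac{M}{27} + \frac{25}{k} = \frac{25}{k} + \frac{M}{27}$)
$- P{\left(J,G{\left(W \right)} \right)} = - (\frac{25}{88} + \frac{\left(-1\right)^{\frac{3}{2}}}{27}) = - (25 \cdot \frac{1}{88} + \frac{\left(-1\right) i}{27}) = - (\frac{25}{88} - \frac{i}{27}) = - \frac{25}{88} + \frac{i}{27}$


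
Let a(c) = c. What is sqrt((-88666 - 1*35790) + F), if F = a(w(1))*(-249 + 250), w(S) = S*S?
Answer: I*sqrt(124455) ≈ 352.78*I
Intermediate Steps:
w(S) = S**2
F = 1 (F = 1**2*(-249 + 250) = 1*1 = 1)
sqrt((-88666 - 1*35790) + F) = sqrt((-88666 - 1*35790) + 1) = sqrt((-88666 - 35790) + 1) = sqrt(-124456 + 1) = sqrt(-124455) = I*sqrt(124455)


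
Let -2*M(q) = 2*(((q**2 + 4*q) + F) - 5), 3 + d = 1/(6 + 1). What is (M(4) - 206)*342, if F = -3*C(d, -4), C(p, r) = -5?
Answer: -84816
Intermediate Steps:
d = -20/7 (d = -3 + 1/(6 + 1) = -3 + 1/7 = -20/7 ≈ -2.8571)
F = 15 (F = -3*(-5) = 15)
M(q) = -10 - q**2 - 4*q (M(q) = -(((q**2 + 4*q) + 15) - 5) = -((15 + q**2 + 4*q) - 5) = -(10 + q**2 + 4*q) = -(20 + 2*q**2 + 8*q)/2 = -10 - q**2 - 4*q)
(M(4) - 206)*342 = ((-10 - 1*4**2 - 4*4) - 206)*342 = ((-10 - 1*16 - 16) - 206)*342 = ((-10 - 16 - 16) - 206)*342 = (-42 - 206)*342 = -248*342 = -84816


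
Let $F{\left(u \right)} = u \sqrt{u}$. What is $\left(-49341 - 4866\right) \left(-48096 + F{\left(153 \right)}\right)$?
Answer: $2607139872 - 24881013 \sqrt{17} \approx 2.5046 \cdot 10^{9}$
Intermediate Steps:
$F{\left(u \right)} = u^{\frac{3}{2}}$
$\left(-49341 - 4866\right) \left(-48096 + F{\left(153 \right)}\right) = \left(-49341 - 4866\right) \left(-48096 + 153^{\frac{3}{2}}\right) = - 54207 \left(-48096 + 459 \sqrt{17}\right) = 2607139872 - 24881013 \sqrt{17}$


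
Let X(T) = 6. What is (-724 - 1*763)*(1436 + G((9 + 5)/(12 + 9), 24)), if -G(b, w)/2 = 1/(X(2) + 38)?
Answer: -46975817/22 ≈ -2.1353e+6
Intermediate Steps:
G(b, w) = -1/22 (G(b, w) = -2/(6 + 38) = -2/44 = -2*1/44 = -1/22)
(-724 - 1*763)*(1436 + G((9 + 5)/(12 + 9), 24)) = (-724 - 1*763)*(1436 - 1/22) = (-724 - 763)*(31591/22) = -1487*31591/22 = -46975817/22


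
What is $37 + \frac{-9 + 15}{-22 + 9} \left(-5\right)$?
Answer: $\frac{511}{13} \approx 39.308$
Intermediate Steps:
$37 + \frac{-9 + 15}{-22 + 9} \left(-5\right) = 37 + \frac{6}{-13} \left(-5\right) = 37 + 6 \left(- \frac{1}{13}\right) \left(-5\right) = 37 - - \frac{30}{13} = 37 + \frac{30}{13} = \frac{511}{13}$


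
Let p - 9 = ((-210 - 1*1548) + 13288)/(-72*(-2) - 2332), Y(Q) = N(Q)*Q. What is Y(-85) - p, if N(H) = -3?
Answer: 274889/1094 ≈ 251.27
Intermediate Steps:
Y(Q) = -3*Q
p = 4081/1094 (p = 9 + ((-210 - 1*1548) + 13288)/(-72*(-2) - 2332) = 9 + ((-210 - 1548) + 13288)/(144 - 2332) = 9 + (-1758 + 13288)/(-2188) = 9 + 11530*(-1/2188) = 9 - 5765/1094 = 4081/1094 ≈ 3.7303)
Y(-85) - p = -3*(-85) - 1*4081/1094 = 255 - 4081/1094 = 274889/1094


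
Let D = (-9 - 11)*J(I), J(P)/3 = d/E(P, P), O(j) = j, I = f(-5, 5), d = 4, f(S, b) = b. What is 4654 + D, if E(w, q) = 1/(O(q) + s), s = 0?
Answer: 3454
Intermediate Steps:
I = 5
E(w, q) = 1/q (E(w, q) = 1/(q + 0) = 1/q)
J(P) = 12*P (J(P) = 3*(4/(1/P)) = 3*(4*P) = 12*P)
D = -1200 (D = (-9 - 11)*(12*5) = -20*60 = -1200)
4654 + D = 4654 - 1200 = 3454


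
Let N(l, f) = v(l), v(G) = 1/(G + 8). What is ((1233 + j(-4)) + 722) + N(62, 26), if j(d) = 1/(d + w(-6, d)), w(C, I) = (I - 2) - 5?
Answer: 410539/210 ≈ 1954.9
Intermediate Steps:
v(G) = 1/(8 + G)
w(C, I) = -7 + I (w(C, I) = (-2 + I) - 5 = -7 + I)
j(d) = 1/(-7 + 2*d) (j(d) = 1/(d + (-7 + d)) = 1/(-7 + 2*d))
N(l, f) = 1/(8 + l)
((1233 + j(-4)) + 722) + N(62, 26) = ((1233 + 1/(-7 + 2*(-4))) + 722) + 1/(8 + 62) = ((1233 + 1/(-7 - 8)) + 722) + 1/70 = ((1233 + 1/(-15)) + 722) + 1/70 = ((1233 - 1/15) + 722) + 1/70 = (18494/15 + 722) + 1/70 = 29324/15 + 1/70 = 410539/210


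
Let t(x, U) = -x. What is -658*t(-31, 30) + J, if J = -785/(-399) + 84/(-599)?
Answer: -4874705699/239001 ≈ -20396.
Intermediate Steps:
J = 436699/239001 (J = -785*(-1/399) + 84*(-1/599) = 785/399 - 84/599 = 436699/239001 ≈ 1.8272)
-658*t(-31, 30) + J = -(-658)*(-31) + 436699/239001 = -658*31 + 436699/239001 = -20398 + 436699/239001 = -4874705699/239001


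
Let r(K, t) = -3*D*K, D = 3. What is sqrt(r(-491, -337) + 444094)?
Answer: sqrt(448513) ≈ 669.71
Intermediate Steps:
r(K, t) = -9*K
sqrt(r(-491, -337) + 444094) = sqrt(-9*(-491) + 444094) = sqrt(4419 + 444094) = sqrt(448513)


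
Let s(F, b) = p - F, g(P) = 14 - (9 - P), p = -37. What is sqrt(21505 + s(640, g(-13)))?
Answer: 2*sqrt(5207) ≈ 144.32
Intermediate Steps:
g(P) = 5 + P (g(P) = 14 + (-9 + P) = 5 + P)
s(F, b) = -37 - F
sqrt(21505 + s(640, g(-13))) = sqrt(21505 + (-37 - 1*640)) = sqrt(21505 + (-37 - 640)) = sqrt(21505 - 677) = sqrt(20828) = 2*sqrt(5207)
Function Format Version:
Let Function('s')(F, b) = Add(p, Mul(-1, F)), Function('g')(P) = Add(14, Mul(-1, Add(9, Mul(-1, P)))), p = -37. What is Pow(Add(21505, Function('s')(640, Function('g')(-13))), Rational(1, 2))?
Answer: Mul(2, Pow(5207, Rational(1, 2))) ≈ 144.32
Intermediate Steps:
Function('g')(P) = Add(5, P) (Function('g')(P) = Add(14, Add(-9, P)) = Add(5, P))
Function('s')(F, b) = Add(-37, Mul(-1, F))
Pow(Add(21505, Function('s')(640, Function('g')(-13))), Rational(1, 2)) = Pow(Add(21505, Add(-37, Mul(-1, 640))), Rational(1, 2)) = Pow(Add(21505, Add(-37, -640)), Rational(1, 2)) = Pow(Add(21505, -677), Rational(1, 2)) = Pow(20828, Rational(1, 2)) = Mul(2, Pow(5207, Rational(1, 2)))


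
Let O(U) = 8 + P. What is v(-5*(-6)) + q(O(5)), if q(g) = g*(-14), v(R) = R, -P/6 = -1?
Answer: -166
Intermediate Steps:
P = 6 (P = -6*(-1) = 6)
O(U) = 14 (O(U) = 8 + 6 = 14)
q(g) = -14*g
v(-5*(-6)) + q(O(5)) = -5*(-6) - 14*14 = 30 - 196 = -166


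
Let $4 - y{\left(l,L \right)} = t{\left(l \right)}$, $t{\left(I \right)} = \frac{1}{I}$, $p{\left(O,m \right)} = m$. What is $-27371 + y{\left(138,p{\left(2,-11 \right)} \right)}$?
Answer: $- \frac{3776647}{138} \approx -27367.0$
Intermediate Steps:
$y{\left(l,L \right)} = 4 - \frac{1}{l}$
$-27371 + y{\left(138,p{\left(2,-11 \right)} \right)} = -27371 + \left(4 - \frac{1}{138}\right) = -27371 + \frac{551}{138} = - \frac{3776647}{138}$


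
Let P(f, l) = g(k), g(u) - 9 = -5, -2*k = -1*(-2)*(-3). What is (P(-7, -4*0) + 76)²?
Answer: 6400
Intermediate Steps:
k = 3 (k = -(-1*(-2))*(-3)/2 = -(-3) = -½*(-6) = 3)
g(u) = 4 (g(u) = 9 - 5 = 4)
P(f, l) = 4
(P(-7, -4*0) + 76)² = (4 + 76)² = 80² = 6400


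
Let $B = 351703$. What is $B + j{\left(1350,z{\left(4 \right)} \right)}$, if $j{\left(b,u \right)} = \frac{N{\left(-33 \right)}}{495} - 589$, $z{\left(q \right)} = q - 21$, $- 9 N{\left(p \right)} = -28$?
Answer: $\frac{1564212898}{4455} \approx 3.5111 \cdot 10^{5}$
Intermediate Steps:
$N{\left(p \right)} = \frac{28}{9}$ ($N{\left(p \right)} = \left(- \frac{1}{9}\right) \left(-28\right) = \frac{28}{9}$)
$z{\left(q \right)} = -21 + q$ ($z{\left(q \right)} = q - 21 = -21 + q$)
$j{\left(b,u \right)} = - \frac{2623967}{4455}$ ($j{\left(b,u \right)} = \frac{28}{9 \cdot 495} - 589 = \frac{28}{9} \cdot \frac{1}{495} - 589 = \frac{28}{4455} - 589 = - \frac{2623967}{4455}$)
$B + j{\left(1350,z{\left(4 \right)} \right)} = 351703 - \frac{2623967}{4455} = \frac{1564212898}{4455}$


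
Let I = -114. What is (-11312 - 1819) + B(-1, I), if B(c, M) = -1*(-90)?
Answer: -13041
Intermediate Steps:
B(c, M) = 90
(-11312 - 1819) + B(-1, I) = (-11312 - 1819) + 90 = -13131 + 90 = -13041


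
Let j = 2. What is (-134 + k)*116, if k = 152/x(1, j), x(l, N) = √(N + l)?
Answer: -15544 + 17632*√3/3 ≈ -5364.2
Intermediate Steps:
k = 152*√3/3 (k = 152/(√(2 + 1)) = 152/(√3) = 152*(√3/3) = 152*√3/3 ≈ 87.757)
(-134 + k)*116 = (-134 + 152*√3/3)*116 = -15544 + 17632*√3/3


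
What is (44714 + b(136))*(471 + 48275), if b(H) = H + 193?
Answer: 2195666078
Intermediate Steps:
b(H) = 193 + H
(44714 + b(136))*(471 + 48275) = (44714 + (193 + 136))*(471 + 48275) = (44714 + 329)*48746 = 45043*48746 = 2195666078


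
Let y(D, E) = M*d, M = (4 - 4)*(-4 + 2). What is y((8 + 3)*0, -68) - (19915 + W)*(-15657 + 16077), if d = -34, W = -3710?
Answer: -6806100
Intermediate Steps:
M = 0 (M = 0*(-2) = 0)
y(D, E) = 0 (y(D, E) = 0*(-34) = 0)
y((8 + 3)*0, -68) - (19915 + W)*(-15657 + 16077) = 0 - (19915 - 3710)*(-15657 + 16077) = 0 - 16205*420 = 0 - 1*6806100 = 0 - 6806100 = -6806100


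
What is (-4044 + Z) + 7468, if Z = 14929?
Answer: 18353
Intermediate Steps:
(-4044 + Z) + 7468 = (-4044 + 14929) + 7468 = 10885 + 7468 = 18353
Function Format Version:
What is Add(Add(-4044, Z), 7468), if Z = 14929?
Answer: 18353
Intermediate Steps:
Add(Add(-4044, Z), 7468) = Add(Add(-4044, 14929), 7468) = Add(10885, 7468) = 18353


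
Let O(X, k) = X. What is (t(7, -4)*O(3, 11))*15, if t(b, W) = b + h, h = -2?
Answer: 225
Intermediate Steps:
t(b, W) = -2 + b (t(b, W) = b - 2 = -2 + b)
(t(7, -4)*O(3, 11))*15 = ((-2 + 7)*3)*15 = (5*3)*15 = 15*15 = 225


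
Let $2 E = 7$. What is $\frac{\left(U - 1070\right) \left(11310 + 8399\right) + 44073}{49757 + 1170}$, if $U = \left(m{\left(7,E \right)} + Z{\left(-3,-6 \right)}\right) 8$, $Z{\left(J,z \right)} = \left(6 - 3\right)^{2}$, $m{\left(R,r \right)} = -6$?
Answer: $- \frac{20571541}{50927} \approx -403.94$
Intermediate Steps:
$E = \frac{7}{2}$ ($E = \frac{1}{2} \cdot 7 = \frac{7}{2} \approx 3.5$)
$Z{\left(J,z \right)} = 9$ ($Z{\left(J,z \right)} = 3^{2} = 9$)
$U = 24$ ($U = \left(-6 + 9\right) 8 = 3 \cdot 8 = 24$)
$\frac{\left(U - 1070\right) \left(11310 + 8399\right) + 44073}{49757 + 1170} = \frac{\left(24 - 1070\right) \left(11310 + 8399\right) + 44073}{49757 + 1170} = \frac{\left(-1046\right) 19709 + 44073}{50927} = \left(-20615614 + 44073\right) \frac{1}{50927} = \left(-20571541\right) \frac{1}{50927} = - \frac{20571541}{50927}$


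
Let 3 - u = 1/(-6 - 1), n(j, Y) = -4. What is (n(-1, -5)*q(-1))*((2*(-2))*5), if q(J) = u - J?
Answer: 2320/7 ≈ 331.43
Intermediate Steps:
u = 22/7 (u = 3 - 1/(-6 - 1) = 3 - 1/(-7) = 3 - 1*(-⅐) = 3 + ⅐ = 22/7 ≈ 3.1429)
q(J) = 22/7 - J
(n(-1, -5)*q(-1))*((2*(-2))*5) = (-4*(22/7 - 1*(-1)))*((2*(-2))*5) = (-4*(22/7 + 1))*(-4*5) = -4*29/7*(-20) = -116/7*(-20) = 2320/7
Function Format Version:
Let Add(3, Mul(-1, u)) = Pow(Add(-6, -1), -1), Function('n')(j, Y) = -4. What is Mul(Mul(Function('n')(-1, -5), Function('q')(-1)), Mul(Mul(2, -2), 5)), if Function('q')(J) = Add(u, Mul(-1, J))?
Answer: Rational(2320, 7) ≈ 331.43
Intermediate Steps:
u = Rational(22, 7) (u = Add(3, Mul(-1, Pow(Add(-6, -1), -1))) = Add(3, Mul(-1, Pow(-7, -1))) = Add(3, Mul(-1, Rational(-1, 7))) = Add(3, Rational(1, 7)) = Rational(22, 7) ≈ 3.1429)
Function('q')(J) = Add(Rational(22, 7), Mul(-1, J))
Mul(Mul(Function('n')(-1, -5), Function('q')(-1)), Mul(Mul(2, -2), 5)) = Mul(Mul(-4, Add(Rational(22, 7), Mul(-1, -1))), Mul(Mul(2, -2), 5)) = Mul(Mul(-4, Add(Rational(22, 7), 1)), Mul(-4, 5)) = Mul(Mul(-4, Rational(29, 7)), -20) = Mul(Rational(-116, 7), -20) = Rational(2320, 7)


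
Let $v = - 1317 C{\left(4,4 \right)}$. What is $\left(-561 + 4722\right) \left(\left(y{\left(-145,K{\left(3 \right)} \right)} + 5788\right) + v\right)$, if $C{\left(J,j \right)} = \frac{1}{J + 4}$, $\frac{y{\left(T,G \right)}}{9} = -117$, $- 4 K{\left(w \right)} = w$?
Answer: $\frac{152138643}{8} \approx 1.9017 \cdot 10^{7}$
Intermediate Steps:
$K{\left(w \right)} = - \frac{w}{4}$
$y{\left(T,G \right)} = -1053$ ($y{\left(T,G \right)} = 9 \left(-117\right) = -1053$)
$C{\left(J,j \right)} = \frac{1}{4 + J}$
$v = - \frac{1317}{8}$ ($v = - \frac{1317}{4 + 4} = - \frac{1317}{8} \approx -164.63$)
$\left(-561 + 4722\right) \left(\left(y{\left(-145,K{\left(3 \right)} \right)} + 5788\right) + v\right) = \left(-561 + 4722\right) \left(\left(-1053 + 5788\right) - \frac{1317}{8}\right) = 4161 \left(4735 - \frac{1317}{8}\right) = 4161 \cdot \frac{36563}{8} = \frac{152138643}{8}$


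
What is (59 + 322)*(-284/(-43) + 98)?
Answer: 1713738/43 ≈ 39854.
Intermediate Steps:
(59 + 322)*(-284/(-43) + 98) = 381*(-284*(-1/43) + 98) = 381*(284/43 + 98) = 381*(4498/43) = 1713738/43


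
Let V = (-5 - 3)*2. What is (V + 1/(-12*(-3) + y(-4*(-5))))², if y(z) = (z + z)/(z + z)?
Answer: 349281/1369 ≈ 255.14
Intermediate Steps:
y(z) = 1 (y(z) = (2*z)/((2*z)) = (2*z)*(1/(2*z)) = 1)
V = -16 (V = -8*2 = -16)
(V + 1/(-12*(-3) + y(-4*(-5))))² = (-16 + 1/(-12*(-3) + 1))² = (-16 + 1/(36 + 1))² = (-16 + 1/37)² = (-591/37)² = 349281/1369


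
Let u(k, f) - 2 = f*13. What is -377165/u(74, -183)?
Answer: 377165/2377 ≈ 158.67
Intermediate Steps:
u(k, f) = 2 + 13*f (u(k, f) = 2 + f*13 = 2 + 13*f)
-377165/u(74, -183) = -377165/(2 + 13*(-183)) = -377165/(2 - 2379) = -377165/(-2377) = -377165*(-1/2377) = 377165/2377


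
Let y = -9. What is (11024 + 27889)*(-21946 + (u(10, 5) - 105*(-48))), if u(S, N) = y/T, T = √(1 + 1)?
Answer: -657863178 - 350217*√2/2 ≈ -6.5811e+8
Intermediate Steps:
T = √2 ≈ 1.4142
u(S, N) = -9*√2/2
(11024 + 27889)*(-21946 + (u(10, 5) - 105*(-48))) = (11024 + 27889)*(-21946 + (-9*√2/2 - 105*(-48))) = 38913*(-21946 + (-9*√2/2 + 5040)) = 38913*(-21946 + (5040 - 9*√2/2)) = 38913*(-16906 - 9*√2/2) = -657863178 - 350217*√2/2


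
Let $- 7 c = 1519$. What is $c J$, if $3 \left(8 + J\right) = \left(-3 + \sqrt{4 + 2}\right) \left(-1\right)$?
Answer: $1519 + \frac{217 \sqrt{6}}{3} \approx 1696.2$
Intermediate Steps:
$c = -217$ ($c = \left(- \frac{1}{7}\right) 1519 = -217$)
$J = -7 - \frac{\sqrt{6}}{3}$ ($J = -8 + \frac{\left(-3 + \sqrt{4 + 2}\right) \left(-1\right)}{3} = -8 + \frac{\left(-3 + \sqrt{6}\right) \left(-1\right)}{3} = -8 + \frac{3 - \sqrt{6}}{3} = -8 + \left(1 - \frac{\sqrt{6}}{3}\right) = -7 - \frac{\sqrt{6}}{3} \approx -7.8165$)
$c J = - 217 \left(-7 - \frac{\sqrt{6}}{3}\right) = 1519 + \frac{217 \sqrt{6}}{3}$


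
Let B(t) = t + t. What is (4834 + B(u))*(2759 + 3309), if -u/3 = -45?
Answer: 30971072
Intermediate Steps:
u = 135 (u = -3*(-45) = 135)
B(t) = 2*t
(4834 + B(u))*(2759 + 3309) = (4834 + 2*135)*(2759 + 3309) = (4834 + 270)*6068 = 5104*6068 = 30971072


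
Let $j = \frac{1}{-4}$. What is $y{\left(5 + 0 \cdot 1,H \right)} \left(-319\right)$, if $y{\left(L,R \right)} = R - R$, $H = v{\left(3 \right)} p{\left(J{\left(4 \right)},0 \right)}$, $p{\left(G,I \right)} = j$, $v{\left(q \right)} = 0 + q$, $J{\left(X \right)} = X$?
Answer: $0$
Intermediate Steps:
$v{\left(q \right)} = q$
$j = - \frac{1}{4} \approx -0.25$
$p{\left(G,I \right)} = - \frac{1}{4}$
$H = - \frac{3}{4}$ ($H = 3 \left(- \frac{1}{4}\right) = - \frac{3}{4} \approx -0.75$)
$y{\left(L,R \right)} = 0$
$y{\left(5 + 0 \cdot 1,H \right)} \left(-319\right) = 0 \left(-319\right) = 0$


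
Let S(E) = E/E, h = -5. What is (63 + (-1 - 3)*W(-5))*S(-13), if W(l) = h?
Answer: 83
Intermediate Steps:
S(E) = 1
W(l) = -5
(63 + (-1 - 3)*W(-5))*S(-13) = (63 + (-1 - 3)*(-5))*1 = (63 - 4*(-5))*1 = (63 + 20)*1 = 83*1 = 83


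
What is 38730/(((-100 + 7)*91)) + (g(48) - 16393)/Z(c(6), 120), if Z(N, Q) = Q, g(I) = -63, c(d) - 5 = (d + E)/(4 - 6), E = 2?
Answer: -5996447/42315 ≈ -141.71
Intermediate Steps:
c(d) = 4 - d/2 (c(d) = 5 + (d + 2)/(4 - 6) = 5 + (2 + d)/(-2) = 5 + (2 + d)*(-1/2) = 5 + (-1 - d/2) = 4 - d/2)
38730/(((-100 + 7)*91)) + (g(48) - 16393)/Z(c(6), 120) = 38730/(((-100 + 7)*91)) + (-63 - 16393)/120 = 38730/((-93*91)) - 16456*1/120 = 38730/(-8463) - 2057/15 = 38730*(-1/8463) - 2057/15 = -12910/2821 - 2057/15 = -5996447/42315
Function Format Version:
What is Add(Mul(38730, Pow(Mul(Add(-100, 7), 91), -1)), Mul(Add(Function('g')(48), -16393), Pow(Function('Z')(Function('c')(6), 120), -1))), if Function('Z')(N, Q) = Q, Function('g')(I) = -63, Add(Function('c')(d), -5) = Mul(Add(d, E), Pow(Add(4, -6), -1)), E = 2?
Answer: Rational(-5996447, 42315) ≈ -141.71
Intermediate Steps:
Function('c')(d) = Add(4, Mul(Rational(-1, 2), d)) (Function('c')(d) = Add(5, Mul(Add(d, 2), Pow(Add(4, -6), -1))) = Add(5, Mul(Add(2, d), Pow(-2, -1))) = Add(5, Mul(Add(2, d), Rational(-1, 2))) = Add(5, Add(-1, Mul(Rational(-1, 2), d))) = Add(4, Mul(Rational(-1, 2), d)))
Add(Mul(38730, Pow(Mul(Add(-100, 7), 91), -1)), Mul(Add(Function('g')(48), -16393), Pow(Function('Z')(Function('c')(6), 120), -1))) = Add(Mul(38730, Pow(Mul(Add(-100, 7), 91), -1)), Mul(Add(-63, -16393), Pow(120, -1))) = Add(Mul(38730, Pow(Mul(-93, 91), -1)), Mul(-16456, Rational(1, 120))) = Add(Mul(38730, Pow(-8463, -1)), Rational(-2057, 15)) = Add(Mul(38730, Rational(-1, 8463)), Rational(-2057, 15)) = Add(Rational(-12910, 2821), Rational(-2057, 15)) = Rational(-5996447, 42315)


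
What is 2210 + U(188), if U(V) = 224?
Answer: 2434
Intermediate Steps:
2210 + U(188) = 2210 + 224 = 2434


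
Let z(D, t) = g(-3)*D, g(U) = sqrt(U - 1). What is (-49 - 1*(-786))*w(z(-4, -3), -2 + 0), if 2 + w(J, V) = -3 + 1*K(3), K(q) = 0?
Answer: -3685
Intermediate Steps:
g(U) = sqrt(-1 + U)
z(D, t) = 2*I*D (z(D, t) = sqrt(-1 - 3)*D = sqrt(-4)*D = (2*I)*D = 2*I*D)
w(J, V) = -5 (w(J, V) = -2 + (-3 + 1*0) = -2 + (-3 + 0) = -2 - 3 = -5)
(-49 - 1*(-786))*w(z(-4, -3), -2 + 0) = (-49 - 1*(-786))*(-5) = (-49 + 786)*(-5) = 737*(-5) = -3685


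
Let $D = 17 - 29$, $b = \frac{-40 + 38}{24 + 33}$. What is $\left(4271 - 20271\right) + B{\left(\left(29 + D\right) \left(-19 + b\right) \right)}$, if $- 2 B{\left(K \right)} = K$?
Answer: $- \frac{1805555}{114} \approx -15838.0$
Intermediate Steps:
$b = - \frac{2}{57} \approx -0.035088$
$D = -12$ ($D = 17 - 29 = -12$)
$B{\left(K \right)} = - \frac{K}{2}$
$\left(4271 - 20271\right) + B{\left(\left(29 + D\right) \left(-19 + b\right) \right)} = \left(4271 - 20271\right) - \frac{\left(29 - 12\right) \left(-19 - \frac{2}{57}\right)}{2} = -16000 - \frac{17 \left(- \frac{1085}{57}\right)}{2} = -16000 - - \frac{18445}{114} = -16000 + \frac{18445}{114} = - \frac{1805555}{114}$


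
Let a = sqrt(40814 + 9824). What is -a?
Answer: -sqrt(50638) ≈ -225.03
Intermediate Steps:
a = sqrt(50638) ≈ 225.03
-a = -sqrt(50638)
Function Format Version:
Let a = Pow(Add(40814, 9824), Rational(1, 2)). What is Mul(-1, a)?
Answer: Mul(-1, Pow(50638, Rational(1, 2))) ≈ -225.03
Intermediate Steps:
a = Pow(50638, Rational(1, 2)) ≈ 225.03
Mul(-1, a) = Mul(-1, Pow(50638, Rational(1, 2)))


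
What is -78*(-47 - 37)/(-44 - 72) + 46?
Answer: -304/29 ≈ -10.483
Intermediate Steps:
-78*(-47 - 37)/(-44 - 72) + 46 = -(-6552)/(-116) + 46 = -(-6552)*(-1)/116 + 46 = -78*21/29 + 46 = -1638/29 + 46 = -304/29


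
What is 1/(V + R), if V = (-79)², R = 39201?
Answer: 1/45442 ≈ 2.2006e-5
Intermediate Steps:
V = 6241
1/(V + R) = 1/(6241 + 39201) = 1/45442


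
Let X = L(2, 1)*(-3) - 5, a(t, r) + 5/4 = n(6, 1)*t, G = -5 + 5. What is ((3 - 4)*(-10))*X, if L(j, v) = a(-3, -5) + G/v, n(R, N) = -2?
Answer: -385/2 ≈ -192.50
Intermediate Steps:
G = 0
a(t, r) = -5/4 - 2*t
L(j, v) = 19/4 (L(j, v) = (-5/4 - 2*(-3)) + 0/v = (-5/4 + 6) + 0 = 19/4 + 0 = 19/4)
X = -77/4 (X = (19/4)*(-3) - 5 = -57/4 - 5 = -77/4 ≈ -19.250)
((3 - 4)*(-10))*X = ((3 - 4)*(-10))*(-77/4) = -1*(-10)*(-77/4) = 10*(-77/4) = -385/2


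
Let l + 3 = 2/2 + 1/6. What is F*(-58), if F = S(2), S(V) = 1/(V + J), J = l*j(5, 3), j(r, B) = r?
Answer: 348/43 ≈ 8.0930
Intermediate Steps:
l = -11/6 (l = -3 + (2/2 + 1/6) = -3 + (2*(1/2) + 1*(1/6)) = -3 + (1 + 1/6) = -3 + 7/6 = -11/6 ≈ -1.8333)
J = -55/6 (J = -11/6*5 = -55/6 ≈ -9.1667)
S(V) = 1/(-55/6 + V) (S(V) = 1/(V - 55/6) = 1/(-55/6 + V))
F = -6/43 (F = 6/(-55 + 6*2) = 6/(-55 + 12) = 6/(-43) = 6*(-1/43) = -6/43 ≈ -0.13953)
F*(-58) = -6/43*(-58) = 348/43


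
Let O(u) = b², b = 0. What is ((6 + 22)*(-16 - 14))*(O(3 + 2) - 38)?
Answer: 31920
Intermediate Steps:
O(u) = 0 (O(u) = 0² = 0)
((6 + 22)*(-16 - 14))*(O(3 + 2) - 38) = ((6 + 22)*(-16 - 14))*(0 - 38) = (28*(-30))*(-38) = -840*(-38) = 31920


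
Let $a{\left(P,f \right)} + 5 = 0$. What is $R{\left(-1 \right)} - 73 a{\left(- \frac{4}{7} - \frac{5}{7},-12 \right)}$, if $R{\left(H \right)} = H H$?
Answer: $366$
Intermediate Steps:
$R{\left(H \right)} = H^{2}$
$a{\left(P,f \right)} = -5$ ($a{\left(P,f \right)} = -5 + 0 = -5$)
$R{\left(-1 \right)} - 73 a{\left(- \frac{4}{7} - \frac{5}{7},-12 \right)} = \left(-1\right)^{2} - -365 = 1 + 365 = 366$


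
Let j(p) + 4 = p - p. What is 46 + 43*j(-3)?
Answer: -126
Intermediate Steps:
j(p) = -4 (j(p) = -4 + (p - p) = -4 + 0 = -4)
46 + 43*j(-3) = 46 + 43*(-4) = 46 - 172 = -126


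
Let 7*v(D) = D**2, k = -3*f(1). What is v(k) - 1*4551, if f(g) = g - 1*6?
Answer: -31632/7 ≈ -4518.9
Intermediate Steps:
f(g) = -6 + g (f(g) = g - 6 = -6 + g)
k = 15 (k = -3*(-6 + 1) = -3*(-5) = 15)
v(D) = D**2/7
v(k) - 1*4551 = (1/7)*15**2 - 1*4551 = (1/7)*225 - 4551 = 225/7 - 4551 = -31632/7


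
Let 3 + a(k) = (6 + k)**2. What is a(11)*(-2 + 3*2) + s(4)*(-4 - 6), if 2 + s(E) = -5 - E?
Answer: 1254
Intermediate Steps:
a(k) = -3 + (6 + k)**2
s(E) = -7 - E (s(E) = -2 + (-5 - E) = -7 - E)
a(11)*(-2 + 3*2) + s(4)*(-4 - 6) = (-3 + (6 + 11)**2)*(-2 + 3*2) + (-7 - 1*4)*(-4 - 6) = (-3 + 17**2)*(-2 + 6) + (-7 - 4)*(-10) = (-3 + 289)*4 - 11*(-10) = 286*4 + 110 = 1144 + 110 = 1254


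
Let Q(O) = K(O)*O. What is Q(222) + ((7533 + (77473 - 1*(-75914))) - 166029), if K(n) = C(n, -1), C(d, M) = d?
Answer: 44175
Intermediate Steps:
K(n) = n
Q(O) = O² (Q(O) = O*O = O²)
Q(222) + ((7533 + (77473 - 1*(-75914))) - 166029) = 222² + ((7533 + (77473 - 1*(-75914))) - 166029) = 49284 + ((7533 + (77473 + 75914)) - 166029) = 49284 + ((7533 + 153387) - 166029) = 49284 + (160920 - 166029) = 49284 - 5109 = 44175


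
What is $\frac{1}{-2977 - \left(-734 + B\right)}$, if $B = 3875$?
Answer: $- \frac{1}{6118} \approx -0.00016345$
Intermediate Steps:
$\frac{1}{-2977 - \left(-734 + B\right)} = \frac{1}{-2977 + \left(734 - 3875\right)} = \frac{1}{-2977 - 3141} = \frac{1}{-6118} = - \frac{1}{6118}$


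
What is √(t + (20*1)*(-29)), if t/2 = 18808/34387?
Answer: 2*I*√171134161157/34387 ≈ 24.06*I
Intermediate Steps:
t = 37616/34387 (t = 2*(18808/34387) = 37616/34387 ≈ 1.0939)
√(t + (20*1)*(-29)) = √(37616/34387 + (20*1)*(-29)) = √(37616/34387 + 20*(-29)) = √(37616/34387 - 580) = √(-19906844/34387) = 2*I*√171134161157/34387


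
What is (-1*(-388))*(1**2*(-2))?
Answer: -776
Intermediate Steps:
(-1*(-388))*(1**2*(-2)) = 388*(1*(-2)) = 388*(-2) = -776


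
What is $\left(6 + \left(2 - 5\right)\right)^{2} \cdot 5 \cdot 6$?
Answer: $270$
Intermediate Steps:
$\left(6 + \left(2 - 5\right)\right)^{2} \cdot 5 \cdot 6 = \left(6 - 3\right)^{2} \cdot 5 \cdot 6 = 3^{2} \cdot 5 \cdot 6 = 9 \cdot 5 \cdot 6 = 45 \cdot 6 = 270$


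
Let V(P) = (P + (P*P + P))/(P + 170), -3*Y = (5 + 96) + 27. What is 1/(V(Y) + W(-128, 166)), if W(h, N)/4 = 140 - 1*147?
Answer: -573/8236 ≈ -0.069573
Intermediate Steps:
Y = -128/3 (Y = -((5 + 96) + 27)/3 = -(101 + 27)/3 = -⅓*128 = -128/3 ≈ -42.667)
V(P) = (P² + 2*P)/(170 + P) (V(P) = (P + (P² + P))/(170 + P) = (P + (P + P²))/(170 + P) = (P² + 2*P)/(170 + P))
W(h, N) = -28 (W(h, N) = 4*(140 - 1*147) = 4*(140 - 147) = 4*(-7) = -28)
1/(V(Y) + W(-128, 166)) = 1/(-128*(2 - 128/3)/(3*(170 - 128/3)) - 28) = 1/(-128/3*(-122/3)/382/3 - 28) = 1/(-128/3*3/382*(-122/3) - 28) = 1/(7808/573 - 28) = 1/(-8236/573) = -573/8236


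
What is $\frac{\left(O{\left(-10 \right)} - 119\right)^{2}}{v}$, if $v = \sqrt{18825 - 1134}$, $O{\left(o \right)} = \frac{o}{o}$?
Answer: $\frac{13924 \sqrt{17691}}{17691} \approx 104.69$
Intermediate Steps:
$O{\left(o \right)} = 1$
$v = \sqrt{17691} \approx 133.01$
$\frac{\left(O{\left(-10 \right)} - 119\right)^{2}}{v} = \frac{\left(1 - 119\right)^{2}}{\sqrt{17691}} = \left(-118\right)^{2} \frac{\sqrt{17691}}{17691} = 13924 \frac{\sqrt{17691}}{17691} = \frac{13924 \sqrt{17691}}{17691}$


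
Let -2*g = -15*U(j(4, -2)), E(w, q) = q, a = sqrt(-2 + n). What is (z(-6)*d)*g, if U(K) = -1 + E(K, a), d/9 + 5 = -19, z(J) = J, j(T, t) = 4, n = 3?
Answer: 0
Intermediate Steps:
a = 1 (a = sqrt(-2 + 3) = sqrt(1) = 1)
d = -216 (d = -45 + 9*(-19) = -45 - 171 = -216)
U(K) = 0 (U(K) = -1 + 1 = 0)
g = 0 (g = -(-15)*0/2 = -1/2*0 = 0)
(z(-6)*d)*g = -6*(-216)*0 = 1296*0 = 0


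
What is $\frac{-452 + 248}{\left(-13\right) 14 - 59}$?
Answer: $\frac{204}{241} \approx 0.84647$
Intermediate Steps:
$\frac{-452 + 248}{\left(-13\right) 14 - 59} = - \frac{204}{-182 - 59} = - \frac{204}{-241} = \left(-204\right) \left(- \frac{1}{241}\right) = \frac{204}{241}$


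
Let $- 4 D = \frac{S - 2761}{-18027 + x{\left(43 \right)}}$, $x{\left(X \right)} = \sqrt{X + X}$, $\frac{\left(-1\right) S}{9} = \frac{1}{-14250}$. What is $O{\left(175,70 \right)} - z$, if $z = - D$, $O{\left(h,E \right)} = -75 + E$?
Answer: $- \frac{31108820629169}{6174480217000} - \frac{13114747 \sqrt{86}}{6174480217000} \approx -5.0383$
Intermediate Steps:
$S = \frac{3}{4750}$ ($S = - \frac{9}{-14250} = \left(-9\right) \left(- \frac{1}{14250}\right) = \frac{3}{4750} \approx 0.00063158$)
$x{\left(X \right)} = \sqrt{2} \sqrt{X}$ ($x{\left(X \right)} = \sqrt{2 X} = \sqrt{2} \sqrt{X}$)
$D = \frac{13114747}{19000 \left(-18027 + \sqrt{86}\right)}$ ($D = - \frac{\left(\frac{3}{4750} - 2761\right) \frac{1}{-18027 + \sqrt{2} \sqrt{43}}}{4} = - \frac{\left(- \frac{13114747}{4750}\right) \frac{1}{-18027 + \sqrt{86}}}{4} = \frac{13114747}{19000 \left(-18027 + \sqrt{86}\right)} \approx -0.038309$)
$z = \frac{236419544169}{6174480217000} + \frac{13114747 \sqrt{86}}{6174480217000}$ ($z = - (- \frac{236419544169}{6174480217000} - \frac{13114747 \sqrt{86}}{6174480217000}) = \frac{236419544169}{6174480217000} + \frac{13114747 \sqrt{86}}{6174480217000} \approx 0.038309$)
$O{\left(175,70 \right)} - z = \left(-75 + 70\right) - \left(\frac{236419544169}{6174480217000} + \frac{13114747 \sqrt{86}}{6174480217000}\right) = -5 - \left(\frac{236419544169}{6174480217000} + \frac{13114747 \sqrt{86}}{6174480217000}\right) = - \frac{31108820629169}{6174480217000} - \frac{13114747 \sqrt{86}}{6174480217000}$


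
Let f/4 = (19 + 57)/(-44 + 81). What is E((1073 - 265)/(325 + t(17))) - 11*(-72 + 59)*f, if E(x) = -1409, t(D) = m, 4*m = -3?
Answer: -8661/37 ≈ -234.08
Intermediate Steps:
m = -¾ (m = (¼)*(-3) = -¾ ≈ -0.75000)
t(D) = -¾
f = 304/37 (f = 4*((19 + 57)/(-44 + 81)) = 4*(76/37) = 304/37 ≈ 8.2162)
E((1073 - 265)/(325 + t(17))) - 11*(-72 + 59)*f = -1409 - 11*(-72 + 59)*304/37 = -1409 - 11*(-13)*304/37 = -1409 - (-143)*304/37 = -1409 - 1*(-43472/37) = -1409 + 43472/37 = -8661/37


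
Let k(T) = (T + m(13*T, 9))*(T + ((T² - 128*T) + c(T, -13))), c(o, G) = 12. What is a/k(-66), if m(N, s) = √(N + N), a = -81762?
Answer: 13627/195500 + 13627*I*√429/6451500 ≈ 0.069703 + 0.043749*I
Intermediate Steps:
m(N, s) = √2*√N (m(N, s) = √(2*N) = √2*√N)
k(T) = (T + √26*√T)*(12 + T² - 127*T) (k(T) = (T + √2*√(13*T))*(T + ((T² - 128*T) + 12)) = (T + √2*(√13*√T))*(T + (12 + T² - 128*T)) = (T + √26*√T)*(12 + T² - 127*T))
a/k(-66) = -81762/((-66)³ - 127*(-66)² + 12*(-66) + √26*(-66)^(5/2) - 127*√26*(-66)^(3/2) + 12*√26*√(-66)) = -81762/(-287496 - 127*4356 - 792 + √26*(4356*I*√66) - 127*√26*(-66*I*√66) + 12*√26*(I*√66)) = -81762/(-287496 - 553212 - 792 + 8712*I*√429 + 16764*I*√429 + 24*I*√429) = -81762/(-841500 + 25500*I*√429)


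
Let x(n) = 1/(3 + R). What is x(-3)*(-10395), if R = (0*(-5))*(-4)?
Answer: -3465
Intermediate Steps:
R = 0 (R = 0*(-4) = 0)
x(n) = 1/3 (x(n) = 1/(3 + 0) = 1/3)
x(-3)*(-10395) = (1/3)*(-10395) = -3465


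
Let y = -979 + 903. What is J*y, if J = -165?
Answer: 12540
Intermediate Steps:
y = -76
J*y = -165*(-76) = 12540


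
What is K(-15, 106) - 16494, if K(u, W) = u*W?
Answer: -18084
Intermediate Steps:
K(u, W) = W*u
K(-15, 106) - 16494 = 106*(-15) - 16494 = -1590 - 16494 = -18084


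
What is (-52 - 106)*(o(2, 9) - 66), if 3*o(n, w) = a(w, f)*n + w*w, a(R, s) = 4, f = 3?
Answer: 17222/3 ≈ 5740.7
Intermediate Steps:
o(n, w) = w²/3 + 4*n/3 (o(n, w) = (4*n + w*w)/3 = (4*n + w²)/3 = (w² + 4*n)/3 = w²/3 + 4*n/3)
(-52 - 106)*(o(2, 9) - 66) = (-52 - 106)*(((⅓)*9² + (4/3)*2) - 66) = -158*(((⅓)*81 + 8/3) - 66) = -158*((27 + 8/3) - 66) = -158*(89/3 - 66) = -158*(-109/3) = 17222/3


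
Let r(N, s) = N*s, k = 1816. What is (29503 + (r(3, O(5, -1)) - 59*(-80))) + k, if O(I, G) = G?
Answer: 36036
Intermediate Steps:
(29503 + (r(3, O(5, -1)) - 59*(-80))) + k = (29503 + (3*(-1) - 59*(-80))) + 1816 = (29503 + (-3 + 4720)) + 1816 = (29503 + 4717) + 1816 = 34220 + 1816 = 36036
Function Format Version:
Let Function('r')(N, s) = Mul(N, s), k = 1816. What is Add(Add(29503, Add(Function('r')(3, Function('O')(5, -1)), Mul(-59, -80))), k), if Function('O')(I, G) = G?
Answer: 36036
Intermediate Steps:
Add(Add(29503, Add(Function('r')(3, Function('O')(5, -1)), Mul(-59, -80))), k) = Add(Add(29503, Add(Mul(3, -1), Mul(-59, -80))), 1816) = Add(Add(29503, Add(-3, 4720)), 1816) = Add(Add(29503, 4717), 1816) = Add(34220, 1816) = 36036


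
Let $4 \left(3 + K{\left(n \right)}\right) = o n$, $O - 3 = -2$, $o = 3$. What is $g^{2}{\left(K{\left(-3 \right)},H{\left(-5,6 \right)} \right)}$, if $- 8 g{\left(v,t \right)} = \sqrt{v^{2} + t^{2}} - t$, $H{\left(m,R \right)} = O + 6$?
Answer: $\frac{49}{1024} \approx 0.047852$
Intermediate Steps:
$O = 1$ ($O = 3 - 2 = 1$)
$H{\left(m,R \right)} = 7$ ($H{\left(m,R \right)} = 1 + 6 = 7$)
$K{\left(n \right)} = -3 + \frac{3 n}{4}$
$g{\left(v,t \right)} = - \frac{\sqrt{t^{2} + v^{2}}}{8} + \frac{t}{8}$ ($g{\left(v,t \right)} = - \frac{\sqrt{v^{2} + t^{2}} - t}{8} = - \frac{\sqrt{t^{2} + v^{2}} - t}{8} = - \frac{\sqrt{t^{2} + v^{2}}}{8} + \frac{t}{8}$)
$g^{2}{\left(K{\left(-3 \right)},H{\left(-5,6 \right)} \right)} = \left(- \frac{\sqrt{7^{2} + \left(-3 + \frac{3}{4} \left(-3\right)\right)^{2}}}{8} + \frac{1}{8} \cdot 7\right)^{2} = \left(- \frac{\sqrt{49 + \left(-3 - \frac{9}{4}\right)^{2}}}{8} + \frac{7}{8}\right)^{2} = \left(- \frac{\sqrt{49 + \left(- \frac{21}{4}\right)^{2}}}{8} + \frac{7}{8}\right)^{2} = \left(- \frac{\sqrt{49 + \frac{441}{16}}}{8} + \frac{7}{8}\right)^{2} = \left(- \frac{\sqrt{\frac{1225}{16}}}{8} + \frac{7}{8}\right)^{2} = \left(\left(- \frac{1}{8}\right) \frac{35}{4} + \frac{7}{8}\right)^{2} = \left(- \frac{35}{32} + \frac{7}{8}\right)^{2} = \left(- \frac{7}{32}\right)^{2} = \frac{49}{1024}$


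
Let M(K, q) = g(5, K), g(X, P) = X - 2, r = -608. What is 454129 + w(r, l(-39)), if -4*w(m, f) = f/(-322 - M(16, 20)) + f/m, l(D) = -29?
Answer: 358943534543/790400 ≈ 4.5413e+5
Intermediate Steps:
g(X, P) = -2 + X
M(K, q) = 3 (M(K, q) = -2 + 5 = 3)
w(m, f) = f/1300 - f/(4*m) (w(m, f) = -(f/(-322 - 1*3) + f/m)/4 = -(f/(-322 - 3) + f/m)/4 = -(f/(-325) + f/m)/4 = -(f*(-1/325) + f/m)/4 = -(-f/325 + f/m)/4 = f/1300 - f/(4*m))
454129 + w(r, l(-39)) = 454129 + (1/1300)*(-29)*(-325 - 608)/(-608) = 454129 + (1/1300)*(-29)*(-1/608)*(-933) = 454129 - 27057/790400 = 358943534543/790400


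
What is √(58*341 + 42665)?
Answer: √62443 ≈ 249.89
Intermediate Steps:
√(58*341 + 42665) = √(19778 + 42665) = √62443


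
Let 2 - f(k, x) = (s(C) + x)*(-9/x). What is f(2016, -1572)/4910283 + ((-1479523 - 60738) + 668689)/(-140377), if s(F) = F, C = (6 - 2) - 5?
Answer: 2242545361189183/361188377466084 ≈ 6.2088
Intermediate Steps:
C = -1 (C = 4 - 5 = -1)
f(k, x) = 2 + 9*(-1 + x)/x (f(k, x) = 2 - (-1 + x)*(-9/x) = 2 - (-9)*(-1 + x)/x = 2 + 9*(-1 + x)/x)
f(2016, -1572)/4910283 + ((-1479523 - 60738) + 668689)/(-140377) = (11 - 9/(-1572))/4910283 + ((-1479523 - 60738) + 668689)/(-140377) = (11 - 9*(-1/1572))*(1/4910283) + (-1540261 + 668689)*(-1/140377) = (11 + 3/524)*(1/4910283) - 871572*(-1/140377) = (5767/524)*(1/4910283) + 871572/140377 = 5767/2572988292 + 871572/140377 = 2242545361189183/361188377466084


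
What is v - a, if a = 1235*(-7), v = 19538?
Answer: 28183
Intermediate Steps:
a = -8645
v - a = 19538 - 1*(-8645) = 19538 + 8645 = 28183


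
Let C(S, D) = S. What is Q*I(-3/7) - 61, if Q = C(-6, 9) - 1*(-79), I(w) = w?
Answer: -646/7 ≈ -92.286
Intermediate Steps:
Q = 73 (Q = -6 - 1*(-79) = -6 + 79 = 73)
Q*I(-3/7) - 61 = 73*(-3/7) - 61 = -219/7 - 61 = -646/7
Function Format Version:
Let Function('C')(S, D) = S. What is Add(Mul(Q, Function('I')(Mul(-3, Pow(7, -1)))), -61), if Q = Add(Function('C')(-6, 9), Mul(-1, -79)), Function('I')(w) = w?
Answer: Rational(-646, 7) ≈ -92.286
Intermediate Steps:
Q = 73 (Q = Add(-6, Mul(-1, -79)) = Add(-6, 79) = 73)
Add(Mul(Q, Function('I')(Mul(-3, Pow(7, -1)))), -61) = Add(Mul(73, Mul(-3, Pow(7, -1))), -61) = Add(Mul(73, Mul(-3, Rational(1, 7))), -61) = Add(Mul(73, Rational(-3, 7)), -61) = Add(Rational(-219, 7), -61) = Rational(-646, 7)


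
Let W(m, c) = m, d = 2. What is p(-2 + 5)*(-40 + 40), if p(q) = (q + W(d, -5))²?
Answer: 0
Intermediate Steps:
p(q) = (2 + q)² (p(q) = (q + 2)² = (2 + q)²)
p(-2 + 5)*(-40 + 40) = (2 + (-2 + 5))²*(-40 + 40) = (2 + 3)²*0 = 5²*0 = 25*0 = 0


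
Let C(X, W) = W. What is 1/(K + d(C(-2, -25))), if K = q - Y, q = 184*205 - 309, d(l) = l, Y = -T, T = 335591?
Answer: 1/372977 ≈ 2.6811e-6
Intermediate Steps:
Y = -335591 (Y = -1*335591 = -335591)
q = 37411 (q = 37720 - 309 = 37411)
K = 373002 (K = 37411 - 1*(-335591) = 37411 + 335591 = 373002)
1/(K + d(C(-2, -25))) = 1/(373002 - 25) = 1/372977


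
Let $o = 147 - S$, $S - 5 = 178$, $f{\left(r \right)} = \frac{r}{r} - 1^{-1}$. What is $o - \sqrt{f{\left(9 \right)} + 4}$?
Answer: $-38$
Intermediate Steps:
$f{\left(r \right)} = 0$ ($f{\left(r \right)} = 1 - 1 = 0$)
$S = 183$ ($S = 5 + 178 = 183$)
$o = -36$ ($o = 147 - 183 = -36$)
$o - \sqrt{f{\left(9 \right)} + 4} = -36 - \sqrt{0 + 4} = -36 - \sqrt{4} = -36 - 2 = -38$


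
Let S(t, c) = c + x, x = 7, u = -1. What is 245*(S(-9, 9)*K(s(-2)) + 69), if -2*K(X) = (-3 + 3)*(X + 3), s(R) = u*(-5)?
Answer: 16905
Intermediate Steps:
s(R) = 5 (s(R) = -1*(-5) = 5)
K(X) = 0 (K(X) = -(-3 + 3)*(X + 3)/2 = -0*(3 + X) = -1/2*0 = 0)
S(t, c) = 7 + c (S(t, c) = c + 7 = 7 + c)
245*(S(-9, 9)*K(s(-2)) + 69) = 245*((7 + 9)*0 + 69) = 245*(16*0 + 69) = 245*(0 + 69) = 245*69 = 16905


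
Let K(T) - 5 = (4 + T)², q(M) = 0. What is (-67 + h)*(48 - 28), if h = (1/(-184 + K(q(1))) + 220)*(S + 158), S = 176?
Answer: 239319700/163 ≈ 1.4682e+6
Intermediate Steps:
K(T) = 5 + (4 + T)²
h = 11976906/163 (h = (1/(-184 + (5 + (4 + 0)²)) + 220)*(176 + 158) = (1/(-184 + (5 + 4²)) + 220)*334 = (1/(-184 + (5 + 16)) + 220)*334 = (1/(-184 + 21) + 220)*334 = (1/(-163) + 220)*334 = (-1/163 + 220)*334 = (35859/163)*334 = 11976906/163 ≈ 73478.)
(-67 + h)*(48 - 28) = (-67 + 11976906/163)*(48 - 28) = (11965985/163)*20 = 239319700/163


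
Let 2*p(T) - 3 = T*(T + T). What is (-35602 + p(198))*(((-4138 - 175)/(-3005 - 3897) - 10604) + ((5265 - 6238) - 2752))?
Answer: -712732265115/13804 ≈ -5.1632e+7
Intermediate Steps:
p(T) = 3/2 + T² (p(T) = 3/2 + (T*(T + T))/2 = 3/2 + (T*(2*T))/2 = 3/2 + (2*T²)/2 = 3/2 + T²)
(-35602 + p(198))*(((-4138 - 175)/(-3005 - 3897) - 10604) + ((5265 - 6238) - 2752)) = (-35602 + (3/2 + 198²))*(((-4138 - 175)/(-3005 - 3897) - 10604) + ((5265 - 6238) - 2752)) = (-35602 + (3/2 + 39204))*((-4313/(-6902) - 10604) + (-973 - 2752)) = (-35602 + 78411/2)*((-4313*(-1/6902) - 10604) - 3725) = 7207*((4313/6902 - 10604) - 3725)/2 = 7207*(-73184495/6902 - 3725)/2 = (7207/2)*(-98894445/6902) = -712732265115/13804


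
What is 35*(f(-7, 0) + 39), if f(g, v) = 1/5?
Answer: 1372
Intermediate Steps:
f(g, v) = ⅕
35*(f(-7, 0) + 39) = 35*(⅕ + 39) = 35*(196/5) = 1372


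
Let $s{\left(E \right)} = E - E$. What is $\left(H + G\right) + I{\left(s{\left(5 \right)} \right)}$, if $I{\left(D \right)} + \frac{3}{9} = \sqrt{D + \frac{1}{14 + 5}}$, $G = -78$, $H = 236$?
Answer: $\frac{473}{3} + \frac{\sqrt{19}}{19} \approx 157.9$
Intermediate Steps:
$s{\left(E \right)} = 0$
$I{\left(D \right)} = - \frac{1}{3} + \sqrt{\frac{1}{19} + D}$ ($I{\left(D \right)} = - \frac{1}{3} + \sqrt{D + \frac{1}{14 + 5}} = - \frac{1}{3} + \sqrt{D + \frac{1}{19}} = - \frac{1}{3} + \sqrt{\frac{1}{19} + D}$)
$\left(H + G\right) + I{\left(s{\left(5 \right)} \right)} = \left(236 - 78\right) - \left(\frac{1}{3} - \frac{\sqrt{19 + 361 \cdot 0}}{19}\right) = 158 - \left(\frac{1}{3} - \frac{\sqrt{19 + 0}}{19}\right) = 158 - \left(\frac{1}{3} - \frac{\sqrt{19}}{19}\right) = \frac{473}{3} + \frac{\sqrt{19}}{19}$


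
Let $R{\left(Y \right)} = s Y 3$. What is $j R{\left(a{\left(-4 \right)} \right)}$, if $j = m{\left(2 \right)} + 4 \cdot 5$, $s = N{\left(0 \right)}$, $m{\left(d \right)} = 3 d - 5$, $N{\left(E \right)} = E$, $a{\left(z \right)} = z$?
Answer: $0$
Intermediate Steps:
$m{\left(d \right)} = -5 + 3 d$
$s = 0$
$j = 21$ ($j = \left(-5 + 3 \cdot 2\right) + 4 \cdot 5 = \left(-5 + 6\right) + 20 = 1 + 20 = 21$)
$R{\left(Y \right)} = 0$ ($R{\left(Y \right)} = 0 Y 3 = 0 \cdot 3 = 0$)
$j R{\left(a{\left(-4 \right)} \right)} = 21 \cdot 0 = 0$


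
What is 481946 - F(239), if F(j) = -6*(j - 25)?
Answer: 483230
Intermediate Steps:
F(j) = 150 - 6*j (F(j) = -6*(-25 + j) = 150 - 6*j)
481946 - F(239) = 481946 - (150 - 6*239) = 481946 - (150 - 1434) = 481946 - 1*(-1284) = 481946 + 1284 = 483230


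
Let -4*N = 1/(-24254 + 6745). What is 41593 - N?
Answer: 2913007347/70036 ≈ 41593.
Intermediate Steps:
N = 1/70036 (N = -1/(4*(-24254 + 6745)) = -¼/(-17509) = -¼*(-1/17509) = 1/70036 ≈ 1.4278e-5)
41593 - N = 41593 - 1*1/70036 = 41593 - 1/70036 = 2913007347/70036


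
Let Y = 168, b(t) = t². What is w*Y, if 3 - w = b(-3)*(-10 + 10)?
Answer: 504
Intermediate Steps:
w = 3 (w = 3 - (-3)²*(-10 + 10) = 3 - 9*0 = 3 - 1*0 = 3 + 0 = 3)
w*Y = 3*168 = 504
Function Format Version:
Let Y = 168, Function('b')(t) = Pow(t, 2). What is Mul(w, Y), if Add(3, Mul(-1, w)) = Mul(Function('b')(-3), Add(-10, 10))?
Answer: 504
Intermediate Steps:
w = 3 (w = Add(3, Mul(-1, Mul(Pow(-3, 2), Add(-10, 10)))) = Add(3, Mul(-1, Mul(9, 0))) = Add(3, Mul(-1, 0)) = Add(3, 0) = 3)
Mul(w, Y) = Mul(3, 168) = 504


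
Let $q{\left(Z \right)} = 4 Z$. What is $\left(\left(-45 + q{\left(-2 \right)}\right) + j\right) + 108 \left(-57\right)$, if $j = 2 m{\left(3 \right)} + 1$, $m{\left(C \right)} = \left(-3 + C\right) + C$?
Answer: $-6202$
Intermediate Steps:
$m{\left(C \right)} = -3 + 2 C$
$j = 7$ ($j = 2 \left(-3 + 2 \cdot 3\right) + 1 = 2 \left(-3 + 6\right) + 1 = 2 \cdot 3 + 1 = 6 + 1 = 7$)
$\left(\left(-45 + q{\left(-2 \right)}\right) + j\right) + 108 \left(-57\right) = \left(\left(-45 + 4 \left(-2\right)\right) + 7\right) + 108 \left(-57\right) = \left(\left(-45 - 8\right) + 7\right) - 6156 = \left(-53 + 7\right) - 6156 = -46 - 6156 = -6202$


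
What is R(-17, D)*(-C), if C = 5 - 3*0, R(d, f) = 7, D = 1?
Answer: -35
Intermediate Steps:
C = 5 (C = 5 + 0 = 5)
R(-17, D)*(-C) = 7*(-1*5) = 7*(-5) = -35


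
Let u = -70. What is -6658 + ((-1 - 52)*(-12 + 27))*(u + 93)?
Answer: -24943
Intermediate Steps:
-6658 + ((-1 - 52)*(-12 + 27))*(u + 93) = -6658 + ((-1 - 52)*(-12 + 27))*(-70 + 93) = -6658 - 53*15*23 = -6658 - 795*23 = -6658 - 18285 = -24943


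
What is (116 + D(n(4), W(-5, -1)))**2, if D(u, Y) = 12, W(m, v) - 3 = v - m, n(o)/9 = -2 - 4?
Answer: 16384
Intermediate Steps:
n(o) = -54 (n(o) = 9*(-2 - 4) = 9*(-6) = -54)
W(m, v) = 3 + v - m (W(m, v) = 3 + (v - m) = 3 + v - m)
(116 + D(n(4), W(-5, -1)))**2 = (116 + 12)**2 = 128**2 = 16384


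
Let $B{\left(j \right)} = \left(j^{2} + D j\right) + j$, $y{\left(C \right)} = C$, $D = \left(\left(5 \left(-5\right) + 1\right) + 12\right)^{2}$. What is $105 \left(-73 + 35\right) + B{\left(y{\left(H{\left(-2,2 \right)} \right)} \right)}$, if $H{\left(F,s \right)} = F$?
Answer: $-4276$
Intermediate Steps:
$D = 144$ ($D = \left(\left(-25 + 1\right) + 12\right)^{2} = \left(-24 + 12\right)^{2} = \left(-12\right)^{2} = 144$)
$B{\left(j \right)} = j^{2} + 145 j$ ($B{\left(j \right)} = \left(j^{2} + 144 j\right) + j = j^{2} + 145 j$)
$105 \left(-73 + 35\right) + B{\left(y{\left(H{\left(-2,2 \right)} \right)} \right)} = 105 \left(-73 + 35\right) - 2 \left(145 - 2\right) = 105 \left(-38\right) - 286 = -3990 - 286 = -4276$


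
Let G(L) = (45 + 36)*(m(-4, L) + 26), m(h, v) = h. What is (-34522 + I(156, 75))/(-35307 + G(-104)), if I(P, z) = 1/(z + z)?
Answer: 5178299/5028750 ≈ 1.0297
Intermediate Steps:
I(P, z) = 1/(2*z)
G(L) = 1782 (G(L) = (45 + 36)*(-4 + 26) = 81*22 = 1782)
(-34522 + I(156, 75))/(-35307 + G(-104)) = (-34522 + (½)/75)/(-35307 + 1782) = (-34522 + (½)*(1/75))/(-33525) = (-34522 + 1/150)*(-1/33525) = -5178299/150*(-1/33525) = 5178299/5028750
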